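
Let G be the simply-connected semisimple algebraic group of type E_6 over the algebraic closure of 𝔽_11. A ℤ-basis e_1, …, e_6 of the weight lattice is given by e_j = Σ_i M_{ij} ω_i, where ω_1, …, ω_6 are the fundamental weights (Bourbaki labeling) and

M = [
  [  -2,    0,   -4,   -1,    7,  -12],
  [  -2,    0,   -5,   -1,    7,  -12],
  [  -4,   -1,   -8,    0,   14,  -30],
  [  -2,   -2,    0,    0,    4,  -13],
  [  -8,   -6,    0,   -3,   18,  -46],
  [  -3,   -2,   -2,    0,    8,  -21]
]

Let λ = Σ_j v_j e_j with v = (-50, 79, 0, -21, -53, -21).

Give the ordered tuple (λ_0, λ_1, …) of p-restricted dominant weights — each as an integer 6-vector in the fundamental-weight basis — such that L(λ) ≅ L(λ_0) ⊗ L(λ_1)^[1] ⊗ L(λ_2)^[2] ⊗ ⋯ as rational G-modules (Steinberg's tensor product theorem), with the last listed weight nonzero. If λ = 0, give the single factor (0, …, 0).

((2, 2, 9, 3, 1, 9),)

Compute c_i = Σ_j M_{ij} v_j with v = (-50, 79, 0, -21, -53, -21):
  c_1 = -2*-50 + 0*79 + -4*0 + -1*-21 + 7*-53 + -12*-21 = 2
  c_2 = -2*-50 + 0*79 + -5*0 + -1*-21 + 7*-53 + -12*-21 = 2
  c_3 = -4*-50 + -1*79 + -8*0 + 0*-21 + 14*-53 + -30*-21 = 9
  c_4 = -2*-50 + -2*79 + 0*0 + 0*-21 + 4*-53 + -13*-21 = 3
  c_5 = -8*-50 + -6*79 + 0*0 + -3*-21 + 18*-53 + -46*-21 = 1
  c_6 = -3*-50 + -2*79 + -2*0 + 0*-21 + 8*-53 + -21*-21 = 9
Expand coordinatewise in base 11:
  c_1 = 2 = 2·11^0
  c_2 = 2 = 2·11^0
  c_3 = 9 = 9·11^0
  c_4 = 3 = 3·11^0
  c_5 = 1 = 1·11^0
  c_6 = 9 = 9·11^0
p-restricted factor λ_0 = (2, 2, 9, 3, 1, 9)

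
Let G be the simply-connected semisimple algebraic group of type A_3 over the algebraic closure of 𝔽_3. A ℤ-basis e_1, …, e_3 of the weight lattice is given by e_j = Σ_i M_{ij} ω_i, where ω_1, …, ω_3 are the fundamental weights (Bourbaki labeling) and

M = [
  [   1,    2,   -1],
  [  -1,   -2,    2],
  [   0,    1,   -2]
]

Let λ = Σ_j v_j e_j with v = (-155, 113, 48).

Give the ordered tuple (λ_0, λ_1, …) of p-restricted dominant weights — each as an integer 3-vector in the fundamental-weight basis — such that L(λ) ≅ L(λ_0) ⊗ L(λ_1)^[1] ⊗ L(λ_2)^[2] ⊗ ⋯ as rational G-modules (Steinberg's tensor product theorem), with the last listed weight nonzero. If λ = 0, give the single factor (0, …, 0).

Converting to the ω-basis (c_i = row i of M dotted with v = (-155, 113, 48)):
  c_1 = 1*-155 + 2*113 + -1*48 = 23
  c_2 = -1*-155 + -2*113 + 2*48 = 25
  c_3 = 0*-155 + 1*113 + -2*48 = 17
Expand coordinatewise in base 3:
  c_1 = 23 = 2·3^0 + 1·3^1 + 2·3^2
  c_2 = 25 = 1·3^0 + 2·3^1 + 2·3^2
  c_3 = 17 = 2·3^0 + 2·3^1 + 1·3^2
p-restricted factor λ_0 = (2, 1, 2)
p-restricted factor λ_1 = (1, 2, 2)
p-restricted factor λ_2 = (2, 2, 1)

((2, 1, 2), (1, 2, 2), (2, 2, 1))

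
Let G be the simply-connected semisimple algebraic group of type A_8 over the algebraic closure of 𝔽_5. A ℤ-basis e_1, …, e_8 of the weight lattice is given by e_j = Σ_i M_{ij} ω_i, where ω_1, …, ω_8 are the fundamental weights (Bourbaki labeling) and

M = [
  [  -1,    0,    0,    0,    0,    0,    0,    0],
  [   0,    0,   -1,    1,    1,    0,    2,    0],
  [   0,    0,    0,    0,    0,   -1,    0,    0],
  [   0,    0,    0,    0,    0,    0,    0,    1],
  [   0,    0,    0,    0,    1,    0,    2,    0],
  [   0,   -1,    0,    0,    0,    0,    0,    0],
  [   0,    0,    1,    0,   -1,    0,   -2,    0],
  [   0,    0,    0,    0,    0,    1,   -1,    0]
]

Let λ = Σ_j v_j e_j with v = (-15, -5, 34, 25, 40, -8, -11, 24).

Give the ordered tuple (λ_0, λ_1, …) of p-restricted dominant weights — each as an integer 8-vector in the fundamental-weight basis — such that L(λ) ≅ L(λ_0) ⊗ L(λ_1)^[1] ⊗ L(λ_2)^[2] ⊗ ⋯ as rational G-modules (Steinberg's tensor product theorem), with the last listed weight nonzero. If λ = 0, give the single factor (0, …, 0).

((0, 4, 3, 4, 3, 0, 1, 3), (3, 1, 1, 4, 3, 1, 3, 0))

ω-coordinates c = M·v, v = (-15, -5, 34, 25, 40, -8, -11, 24):
  c_1 = (-1)·(-15) + (0)·(-5) + 0·34 + 0·25 + 0·40 + (0)·(-8) + (0)·(-11) + 0·24 = 15
  c_2 = (0)·(-15) + (0)·(-5) + (-1)·(34) + 1·25 + 1·40 + (0)·(-8) + (2)·(-11) + 0·24 = 9
  c_3 = (0)·(-15) + (0)·(-5) + 0·34 + 0·25 + 0·40 + (-1)·(-8) + (0)·(-11) + 0·24 = 8
  c_4 = (0)·(-15) + (0)·(-5) + 0·34 + 0·25 + 0·40 + (0)·(-8) + (0)·(-11) + 1·24 = 24
  c_5 = (0)·(-15) + (0)·(-5) + 0·34 + 0·25 + 1·40 + (0)·(-8) + (2)·(-11) + 0·24 = 18
  c_6 = (0)·(-15) + (-1)·(-5) + 0·34 + 0·25 + 0·40 + (0)·(-8) + (0)·(-11) + 0·24 = 5
  c_7 = (0)·(-15) + (0)·(-5) + 1·34 + 0·25 + (-1)·(40) + (0)·(-8) + (-2)·(-11) + 0·24 = 16
  c_8 = (0)·(-15) + (0)·(-5) + 0·34 + 0·25 + 0·40 + (1)·(-8) + (-1)·(-11) + 0·24 = 3
p = 5; digits c_i = Σ_j d_{ij}·5^j, 0 ≤ d_{ij} < 5:
  c_1 = 15 = 0·5^0 + 3·5^1
  c_2 = 9 = 4·5^0 + 1·5^1
  c_3 = 8 = 3·5^0 + 1·5^1
  c_4 = 24 = 4·5^0 + 4·5^1
  c_5 = 18 = 3·5^0 + 3·5^1
  c_6 = 5 = 0·5^0 + 1·5^1
  c_7 = 16 = 1·5^0 + 3·5^1
  c_8 = 3 = 3·5^0
λ_0 = (0, 4, 3, 4, 3, 0, 1, 3)
λ_1 = (3, 1, 1, 4, 3, 1, 3, 0)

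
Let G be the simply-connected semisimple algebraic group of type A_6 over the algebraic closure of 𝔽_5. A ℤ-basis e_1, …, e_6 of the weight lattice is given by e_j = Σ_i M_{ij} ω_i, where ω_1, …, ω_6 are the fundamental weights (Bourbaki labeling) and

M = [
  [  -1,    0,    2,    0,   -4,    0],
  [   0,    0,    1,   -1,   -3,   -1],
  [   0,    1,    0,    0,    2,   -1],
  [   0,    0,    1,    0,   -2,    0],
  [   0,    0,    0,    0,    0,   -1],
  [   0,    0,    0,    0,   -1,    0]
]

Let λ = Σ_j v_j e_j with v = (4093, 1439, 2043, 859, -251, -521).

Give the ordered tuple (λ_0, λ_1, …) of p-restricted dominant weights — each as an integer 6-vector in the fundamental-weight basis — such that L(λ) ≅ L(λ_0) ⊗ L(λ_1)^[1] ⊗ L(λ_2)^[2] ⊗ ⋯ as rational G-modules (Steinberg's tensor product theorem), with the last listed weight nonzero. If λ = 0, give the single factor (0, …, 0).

ω-coordinates c = M·v, v = (4093, 1439, 2043, 859, -251, -521):
  c_1 = -1*4093 + 0*1439 + 2*2043 + 0*859 + -4*-251 + 0*-521 = 997
  c_2 = 0*4093 + 0*1439 + 1*2043 + -1*859 + -3*-251 + -1*-521 = 2458
  c_3 = 0*4093 + 1*1439 + 0*2043 + 0*859 + 2*-251 + -1*-521 = 1458
  c_4 = 0*4093 + 0*1439 + 1*2043 + 0*859 + -2*-251 + 0*-521 = 2545
  c_5 = 0*4093 + 0*1439 + 0*2043 + 0*859 + 0*-251 + -1*-521 = 521
  c_6 = 0*4093 + 0*1439 + 0*2043 + 0*859 + -1*-251 + 0*-521 = 251
Base-5 expansion of each c_i:
  c_1 = 997 = 2·5^0 + 4·5^1 + 4·5^2 + 2·5^3 + 1·5^4
  c_2 = 2458 = 3·5^0 + 1·5^1 + 3·5^2 + 4·5^3 + 3·5^4
  c_3 = 1458 = 3·5^0 + 1·5^1 + 3·5^2 + 1·5^3 + 2·5^4
  c_4 = 2545 = 0·5^0 + 4·5^1 + 1·5^2 + 0·5^3 + 4·5^4
  c_5 = 521 = 1·5^0 + 4·5^1 + 0·5^2 + 4·5^3
  c_6 = 251 = 1·5^0 + 0·5^1 + 0·5^2 + 2·5^3
Factor λ_0 = (2, 3, 3, 0, 1, 1)
Factor λ_1 = (4, 1, 1, 4, 4, 0)
Factor λ_2 = (4, 3, 3, 1, 0, 0)
Factor λ_3 = (2, 4, 1, 0, 4, 2)
Factor λ_4 = (1, 3, 2, 4, 0, 0)

((2, 3, 3, 0, 1, 1), (4, 1, 1, 4, 4, 0), (4, 3, 3, 1, 0, 0), (2, 4, 1, 0, 4, 2), (1, 3, 2, 4, 0, 0))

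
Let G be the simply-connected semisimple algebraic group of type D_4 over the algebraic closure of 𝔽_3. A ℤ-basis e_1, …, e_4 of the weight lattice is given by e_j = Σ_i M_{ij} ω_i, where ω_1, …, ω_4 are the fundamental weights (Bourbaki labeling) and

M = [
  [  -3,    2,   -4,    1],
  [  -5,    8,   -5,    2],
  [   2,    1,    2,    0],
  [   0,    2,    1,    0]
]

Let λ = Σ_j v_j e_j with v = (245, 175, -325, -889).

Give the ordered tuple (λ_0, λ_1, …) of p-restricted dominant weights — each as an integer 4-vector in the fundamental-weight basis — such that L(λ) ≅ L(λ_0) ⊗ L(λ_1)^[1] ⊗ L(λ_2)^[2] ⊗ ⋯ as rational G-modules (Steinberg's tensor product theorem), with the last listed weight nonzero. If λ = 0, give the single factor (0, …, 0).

In the fundamental-weight basis, λ has coordinates c = M·v (v = (245, 175, -325, -889)):
  c_1 = (-3)·(245) + (2)·(175) + (-4)·(-325) + (1)·(-889) = 26
  c_2 = (-5)·(245) + (8)·(175) + (-5)·(-325) + (2)·(-889) = 22
  c_3 = (2)·(245) + (1)·(175) + (2)·(-325) + (0)·(-889) = 15
  c_4 = (0)·(245) + (2)·(175) + (1)·(-325) + (0)·(-889) = 25
p = 3; digits c_i = Σ_j d_{ij}·3^j, 0 ≤ d_{ij} < 3:
  c_1 = 26 = 2·3^0 + 2·3^1 + 2·3^2
  c_2 = 22 = 1·3^0 + 1·3^1 + 2·3^2
  c_3 = 15 = 0·3^0 + 2·3^1 + 1·3^2
  c_4 = 25 = 1·3^0 + 2·3^1 + 2·3^2
λ_0 = (2, 1, 0, 1)
λ_1 = (2, 1, 2, 2)
λ_2 = (2, 2, 1, 2)

((2, 1, 0, 1), (2, 1, 2, 2), (2, 2, 1, 2))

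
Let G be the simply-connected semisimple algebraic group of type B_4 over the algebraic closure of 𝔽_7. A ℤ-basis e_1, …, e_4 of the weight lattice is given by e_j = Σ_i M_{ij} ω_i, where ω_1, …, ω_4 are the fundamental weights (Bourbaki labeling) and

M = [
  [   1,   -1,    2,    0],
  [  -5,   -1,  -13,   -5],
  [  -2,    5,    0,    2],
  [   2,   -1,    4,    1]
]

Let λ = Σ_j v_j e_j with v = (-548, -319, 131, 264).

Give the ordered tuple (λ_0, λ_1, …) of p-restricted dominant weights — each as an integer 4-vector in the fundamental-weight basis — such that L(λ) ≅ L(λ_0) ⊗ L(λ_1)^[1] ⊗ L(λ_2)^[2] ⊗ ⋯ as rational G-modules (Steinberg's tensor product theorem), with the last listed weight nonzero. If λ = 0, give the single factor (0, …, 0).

Converting to the ω-basis (c_i = row i of M dotted with v = (-548, -319, 131, 264)):
  c_1 = 1*-548 + -1*-319 + 2*131 + 0*264 = 33
  c_2 = -5*-548 + -1*-319 + -13*131 + -5*264 = 36
  c_3 = -2*-548 + 5*-319 + 0*131 + 2*264 = 29
  c_4 = 2*-548 + -1*-319 + 4*131 + 1*264 = 11
p = 7; digits c_i = Σ_j d_{ij}·7^j, 0 ≤ d_{ij} < 7:
  c_1 = 33 = 5·7^0 + 4·7^1
  c_2 = 36 = 1·7^0 + 5·7^1
  c_3 = 29 = 1·7^0 + 4·7^1
  c_4 = 11 = 4·7^0 + 1·7^1
p-restricted factor λ_0 = (5, 1, 1, 4)
p-restricted factor λ_1 = (4, 5, 4, 1)

((5, 1, 1, 4), (4, 5, 4, 1))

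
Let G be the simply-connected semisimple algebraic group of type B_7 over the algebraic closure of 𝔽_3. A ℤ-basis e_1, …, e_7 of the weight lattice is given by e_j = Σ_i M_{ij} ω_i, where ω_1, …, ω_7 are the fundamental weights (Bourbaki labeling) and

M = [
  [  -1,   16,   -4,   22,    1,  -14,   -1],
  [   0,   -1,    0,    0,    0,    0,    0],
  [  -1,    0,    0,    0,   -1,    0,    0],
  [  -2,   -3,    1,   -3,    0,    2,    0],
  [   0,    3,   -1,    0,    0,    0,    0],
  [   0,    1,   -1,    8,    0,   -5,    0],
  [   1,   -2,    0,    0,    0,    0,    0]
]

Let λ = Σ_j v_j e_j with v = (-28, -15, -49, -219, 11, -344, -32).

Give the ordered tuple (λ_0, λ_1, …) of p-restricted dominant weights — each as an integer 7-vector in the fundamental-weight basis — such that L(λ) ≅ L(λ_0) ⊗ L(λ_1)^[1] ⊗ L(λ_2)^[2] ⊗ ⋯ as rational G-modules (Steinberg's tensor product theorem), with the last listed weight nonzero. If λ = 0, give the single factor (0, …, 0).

((1, 0, 2, 0, 1, 2, 2), (2, 2, 2, 1, 1, 0, 0), (2, 1, 1, 2, 0, 0, 0))

Compute c_i = Σ_j M_{ij} v_j with v = (-28, -15, -49, -219, 11, -344, -32):
  c_1 = (-1)·(-28) + (16)·(-15) + (-4)·(-49) + (22)·(-219) + 1·11 + (-14)·(-344) + (-1)·(-32) = 25
  c_2 = (0)·(-28) + (-1)·(-15) + (0)·(-49) + (0)·(-219) + 0·11 + (0)·(-344) + (0)·(-32) = 15
  c_3 = (-1)·(-28) + (0)·(-15) + (0)·(-49) + (0)·(-219) + (-1)·(11) + (0)·(-344) + (0)·(-32) = 17
  c_4 = (-2)·(-28) + (-3)·(-15) + (1)·(-49) + (-3)·(-219) + 0·11 + (2)·(-344) + (0)·(-32) = 21
  c_5 = (0)·(-28) + (3)·(-15) + (-1)·(-49) + (0)·(-219) + 0·11 + (0)·(-344) + (0)·(-32) = 4
  c_6 = (0)·(-28) + (1)·(-15) + (-1)·(-49) + (8)·(-219) + 0·11 + (-5)·(-344) + (0)·(-32) = 2
  c_7 = (1)·(-28) + (-2)·(-15) + (0)·(-49) + (0)·(-219) + 0·11 + (0)·(-344) + (0)·(-32) = 2
Expand coordinatewise in base 3:
  c_1 = 25 = 1·3^0 + 2·3^1 + 2·3^2
  c_2 = 15 = 0·3^0 + 2·3^1 + 1·3^2
  c_3 = 17 = 2·3^0 + 2·3^1 + 1·3^2
  c_4 = 21 = 0·3^0 + 1·3^1 + 2·3^2
  c_5 = 4 = 1·3^0 + 1·3^1
  c_6 = 2 = 2·3^0
  c_7 = 2 = 2·3^0
Factor λ_0 = (1, 0, 2, 0, 1, 2, 2)
Factor λ_1 = (2, 2, 2, 1, 1, 0, 0)
Factor λ_2 = (2, 1, 1, 2, 0, 0, 0)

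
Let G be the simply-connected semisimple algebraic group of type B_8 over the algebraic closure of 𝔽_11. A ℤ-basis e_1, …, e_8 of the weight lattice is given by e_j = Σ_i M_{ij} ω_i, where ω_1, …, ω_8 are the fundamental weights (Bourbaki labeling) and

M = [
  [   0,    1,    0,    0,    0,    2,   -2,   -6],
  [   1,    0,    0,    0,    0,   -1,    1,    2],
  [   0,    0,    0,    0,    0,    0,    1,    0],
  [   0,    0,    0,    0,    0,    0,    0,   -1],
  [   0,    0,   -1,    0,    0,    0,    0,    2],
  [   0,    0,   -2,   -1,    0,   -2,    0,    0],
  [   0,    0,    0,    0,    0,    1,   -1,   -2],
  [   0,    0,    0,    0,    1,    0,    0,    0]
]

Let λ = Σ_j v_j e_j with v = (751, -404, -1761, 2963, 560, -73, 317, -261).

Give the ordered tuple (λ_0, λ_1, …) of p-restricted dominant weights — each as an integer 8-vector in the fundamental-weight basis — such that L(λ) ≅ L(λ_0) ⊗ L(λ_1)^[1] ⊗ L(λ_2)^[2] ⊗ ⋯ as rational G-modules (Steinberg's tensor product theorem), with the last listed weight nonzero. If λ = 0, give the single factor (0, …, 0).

Compute c_i = Σ_j M_{ij} v_j with v = (751, -404, -1761, 2963, 560, -73, 317, -261):
  c_1 = (0)·(751) + (1)·(-404) + (0)·(-1761) + (0)·(2963) + (0)·(560) + (2)·(-73) + (-2)·(317) + (-6)·(-261) = 382
  c_2 = (1)·(751) + (0)·(-404) + (0)·(-1761) + (0)·(2963) + (0)·(560) + (-1)·(-73) + (1)·(317) + (2)·(-261) = 619
  c_3 = (0)·(751) + (0)·(-404) + (0)·(-1761) + (0)·(2963) + (0)·(560) + (0)·(-73) + (1)·(317) + (0)·(-261) = 317
  c_4 = (0)·(751) + (0)·(-404) + (0)·(-1761) + (0)·(2963) + (0)·(560) + (0)·(-73) + (0)·(317) + (-1)·(-261) = 261
  c_5 = (0)·(751) + (0)·(-404) + (-1)·(-1761) + (0)·(2963) + (0)·(560) + (0)·(-73) + (0)·(317) + (2)·(-261) = 1239
  c_6 = (0)·(751) + (0)·(-404) + (-2)·(-1761) + (-1)·(2963) + (0)·(560) + (-2)·(-73) + (0)·(317) + (0)·(-261) = 705
  c_7 = (0)·(751) + (0)·(-404) + (0)·(-1761) + (0)·(2963) + (0)·(560) + (1)·(-73) + (-1)·(317) + (-2)·(-261) = 132
  c_8 = (0)·(751) + (0)·(-404) + (0)·(-1761) + (0)·(2963) + (1)·(560) + (0)·(-73) + (0)·(317) + (0)·(-261) = 560
Writing each c_i in base p = 11:
  c_1 = 382 = 8·11^0 + 1·11^1 + 3·11^2
  c_2 = 619 = 3·11^0 + 1·11^1 + 5·11^2
  c_3 = 317 = 9·11^0 + 6·11^1 + 2·11^2
  c_4 = 261 = 8·11^0 + 1·11^1 + 2·11^2
  c_5 = 1239 = 7·11^0 + 2·11^1 + 10·11^2
  c_6 = 705 = 1·11^0 + 9·11^1 + 5·11^2
  c_7 = 132 = 0·11^0 + 1·11^1 + 1·11^2
  c_8 = 560 = 10·11^0 + 6·11^1 + 4·11^2
p-restricted factor λ_0 = (8, 3, 9, 8, 7, 1, 0, 10)
p-restricted factor λ_1 = (1, 1, 6, 1, 2, 9, 1, 6)
p-restricted factor λ_2 = (3, 5, 2, 2, 10, 5, 1, 4)

((8, 3, 9, 8, 7, 1, 0, 10), (1, 1, 6, 1, 2, 9, 1, 6), (3, 5, 2, 2, 10, 5, 1, 4))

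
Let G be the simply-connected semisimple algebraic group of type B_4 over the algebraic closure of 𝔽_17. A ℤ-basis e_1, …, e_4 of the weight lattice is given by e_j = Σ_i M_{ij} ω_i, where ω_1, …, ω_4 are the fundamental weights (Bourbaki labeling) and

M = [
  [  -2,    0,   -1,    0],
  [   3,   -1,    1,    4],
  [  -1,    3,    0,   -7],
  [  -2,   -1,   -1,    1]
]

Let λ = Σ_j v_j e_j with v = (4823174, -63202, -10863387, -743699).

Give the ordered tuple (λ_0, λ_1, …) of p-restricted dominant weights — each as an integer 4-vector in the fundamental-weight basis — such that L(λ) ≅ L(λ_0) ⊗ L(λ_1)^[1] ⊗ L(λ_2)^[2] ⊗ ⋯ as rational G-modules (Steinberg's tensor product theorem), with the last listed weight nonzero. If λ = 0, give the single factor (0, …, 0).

Converting to the ω-basis (c_i = row i of M dotted with v = (4823174, -63202, -10863387, -743699)):
  c_1 = -2*4823174 + 0*-63202 + -1*-10863387 + 0*-743699 = 1217039
  c_2 = 3*4823174 + -1*-63202 + 1*-10863387 + 4*-743699 = 694541
  c_3 = -1*4823174 + 3*-63202 + 0*-10863387 + -7*-743699 = 193113
  c_4 = -2*4823174 + -1*-63202 + -1*-10863387 + 1*-743699 = 536542
Writing each c_i in base p = 17:
  c_1 = 1217039 = 9·17^0 + 3·17^1 + 12·17^2 + 9·17^3 + 14·17^4
  c_2 = 694541 = 6·17^0 + 4·17^1 + 6·17^2 + 5·17^3 + 8·17^4
  c_3 = 193113 = 10·17^0 + 3·17^1 + 5·17^2 + 5·17^3 + 2·17^4
  c_4 = 536542 = 5·17^0 + 9·17^1 + 3·17^2 + 7·17^3 + 6·17^4
Factor λ_0 = (9, 6, 10, 5)
Factor λ_1 = (3, 4, 3, 9)
Factor λ_2 = (12, 6, 5, 3)
Factor λ_3 = (9, 5, 5, 7)
Factor λ_4 = (14, 8, 2, 6)

((9, 6, 10, 5), (3, 4, 3, 9), (12, 6, 5, 3), (9, 5, 5, 7), (14, 8, 2, 6))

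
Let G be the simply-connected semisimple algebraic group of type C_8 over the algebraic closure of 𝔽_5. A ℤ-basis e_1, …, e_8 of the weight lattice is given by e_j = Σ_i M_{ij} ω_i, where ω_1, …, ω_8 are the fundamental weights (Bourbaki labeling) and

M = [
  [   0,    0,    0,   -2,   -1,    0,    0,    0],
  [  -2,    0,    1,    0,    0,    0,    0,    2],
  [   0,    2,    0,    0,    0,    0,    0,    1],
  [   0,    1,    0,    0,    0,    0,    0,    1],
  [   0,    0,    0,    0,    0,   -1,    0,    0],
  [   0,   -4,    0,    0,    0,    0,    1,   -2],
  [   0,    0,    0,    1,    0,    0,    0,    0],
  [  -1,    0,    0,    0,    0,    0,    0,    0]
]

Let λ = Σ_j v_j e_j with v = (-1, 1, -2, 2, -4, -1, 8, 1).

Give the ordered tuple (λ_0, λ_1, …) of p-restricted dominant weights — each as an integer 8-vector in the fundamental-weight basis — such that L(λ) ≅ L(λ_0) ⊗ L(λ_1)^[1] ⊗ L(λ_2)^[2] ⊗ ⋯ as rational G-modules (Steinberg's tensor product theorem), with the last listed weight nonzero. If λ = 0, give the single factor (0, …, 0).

((0, 2, 3, 2, 1, 2, 2, 1),)

Converting to the ω-basis (c_i = row i of M dotted with v = (-1, 1, -2, 2, -4, -1, 8, 1)):
  c_1 = 0*-1 + 0*1 + 0*-2 + -2*2 + -1*-4 + 0*-1 + 0*8 + 0*1 = 0
  c_2 = -2*-1 + 0*1 + 1*-2 + 0*2 + 0*-4 + 0*-1 + 0*8 + 2*1 = 2
  c_3 = 0*-1 + 2*1 + 0*-2 + 0*2 + 0*-4 + 0*-1 + 0*8 + 1*1 = 3
  c_4 = 0*-1 + 1*1 + 0*-2 + 0*2 + 0*-4 + 0*-1 + 0*8 + 1*1 = 2
  c_5 = 0*-1 + 0*1 + 0*-2 + 0*2 + 0*-4 + -1*-1 + 0*8 + 0*1 = 1
  c_6 = 0*-1 + -4*1 + 0*-2 + 0*2 + 0*-4 + 0*-1 + 1*8 + -2*1 = 2
  c_7 = 0*-1 + 0*1 + 0*-2 + 1*2 + 0*-4 + 0*-1 + 0*8 + 0*1 = 2
  c_8 = -1*-1 + 0*1 + 0*-2 + 0*2 + 0*-4 + 0*-1 + 0*8 + 0*1 = 1
Expand coordinatewise in base 5:
  c_1 = 0
  c_2 = 2 = 2·5^0
  c_3 = 3 = 3·5^0
  c_4 = 2 = 2·5^0
  c_5 = 1 = 1·5^0
  c_6 = 2 = 2·5^0
  c_7 = 2 = 2·5^0
  c_8 = 1 = 1·5^0
λ_0 = (0, 2, 3, 2, 1, 2, 2, 1)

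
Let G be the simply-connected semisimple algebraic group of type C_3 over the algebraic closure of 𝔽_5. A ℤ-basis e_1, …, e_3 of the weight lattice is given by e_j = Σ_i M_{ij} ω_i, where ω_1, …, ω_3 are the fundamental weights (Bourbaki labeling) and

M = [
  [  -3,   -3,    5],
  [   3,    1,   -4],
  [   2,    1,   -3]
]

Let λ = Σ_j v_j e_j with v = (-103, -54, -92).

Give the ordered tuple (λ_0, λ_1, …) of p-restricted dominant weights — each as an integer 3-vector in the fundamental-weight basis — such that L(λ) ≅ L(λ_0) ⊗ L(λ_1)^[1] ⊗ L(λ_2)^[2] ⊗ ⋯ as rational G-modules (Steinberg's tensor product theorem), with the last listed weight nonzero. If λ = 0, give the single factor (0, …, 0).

((1, 0, 1), (2, 1, 3))

Compute c_i = Σ_j M_{ij} v_j with v = (-103, -54, -92):
  c_1 = -3*-103 + -3*-54 + 5*-92 = 11
  c_2 = 3*-103 + 1*-54 + -4*-92 = 5
  c_3 = 2*-103 + 1*-54 + -3*-92 = 16
Writing each c_i in base p = 5:
  c_1 = 11 = 1·5^0 + 2·5^1
  c_2 = 5 = 0·5^0 + 1·5^1
  c_3 = 16 = 1·5^0 + 3·5^1
p-restricted factor λ_0 = (1, 0, 1)
p-restricted factor λ_1 = (2, 1, 3)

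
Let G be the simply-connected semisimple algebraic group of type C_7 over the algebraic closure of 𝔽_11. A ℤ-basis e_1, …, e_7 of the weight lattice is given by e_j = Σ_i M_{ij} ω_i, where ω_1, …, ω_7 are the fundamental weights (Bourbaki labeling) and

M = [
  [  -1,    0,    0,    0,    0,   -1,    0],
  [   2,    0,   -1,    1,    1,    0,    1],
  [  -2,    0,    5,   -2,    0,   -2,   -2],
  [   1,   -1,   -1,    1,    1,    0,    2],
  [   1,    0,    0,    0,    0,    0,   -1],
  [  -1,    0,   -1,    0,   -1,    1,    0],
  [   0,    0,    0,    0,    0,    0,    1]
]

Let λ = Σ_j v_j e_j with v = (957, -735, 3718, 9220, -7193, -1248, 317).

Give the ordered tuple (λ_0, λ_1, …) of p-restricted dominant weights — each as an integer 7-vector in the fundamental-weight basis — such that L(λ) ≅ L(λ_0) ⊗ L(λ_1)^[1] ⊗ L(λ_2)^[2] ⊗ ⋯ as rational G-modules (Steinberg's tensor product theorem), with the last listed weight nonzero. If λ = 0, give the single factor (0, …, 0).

((5, 1, 10, 8, 2, 5, 9), (4, 5, 8, 2, 3, 5, 6), (2, 4, 0, 5, 5, 10, 2))

Converting to the ω-basis (c_i = row i of M dotted with v = (957, -735, 3718, 9220, -7193, -1248, 317)):
  c_1 = (-1)·(957) + (0)·(-735) + 0·3718 + 0·9220 + (0)·(-7193) + (-1)·(-1248) + 0·317 = 291
  c_2 = 2·957 + (0)·(-735) + (-1)·(3718) + 1·9220 + (1)·(-7193) + (0)·(-1248) + 1·317 = 540
  c_3 = (-2)·(957) + (0)·(-735) + 5·3718 + (-2)·(9220) + (0)·(-7193) + (-2)·(-1248) + (-2)·(317) = 98
  c_4 = 1·957 + (-1)·(-735) + (-1)·(3718) + 1·9220 + (1)·(-7193) + (0)·(-1248) + 2·317 = 635
  c_5 = 1·957 + (0)·(-735) + 0·3718 + 0·9220 + (0)·(-7193) + (0)·(-1248) + (-1)·(317) = 640
  c_6 = (-1)·(957) + (0)·(-735) + (-1)·(3718) + 0·9220 + (-1)·(-7193) + (1)·(-1248) + 0·317 = 1270
  c_7 = 0·957 + (0)·(-735) + 0·3718 + 0·9220 + (0)·(-7193) + (0)·(-1248) + 1·317 = 317
Base-11 expansion of each c_i:
  c_1 = 291 = 5·11^0 + 4·11^1 + 2·11^2
  c_2 = 540 = 1·11^0 + 5·11^1 + 4·11^2
  c_3 = 98 = 10·11^0 + 8·11^1
  c_4 = 635 = 8·11^0 + 2·11^1 + 5·11^2
  c_5 = 640 = 2·11^0 + 3·11^1 + 5·11^2
  c_6 = 1270 = 5·11^0 + 5·11^1 + 10·11^2
  c_7 = 317 = 9·11^0 + 6·11^1 + 2·11^2
p-restricted factor λ_0 = (5, 1, 10, 8, 2, 5, 9)
p-restricted factor λ_1 = (4, 5, 8, 2, 3, 5, 6)
p-restricted factor λ_2 = (2, 4, 0, 5, 5, 10, 2)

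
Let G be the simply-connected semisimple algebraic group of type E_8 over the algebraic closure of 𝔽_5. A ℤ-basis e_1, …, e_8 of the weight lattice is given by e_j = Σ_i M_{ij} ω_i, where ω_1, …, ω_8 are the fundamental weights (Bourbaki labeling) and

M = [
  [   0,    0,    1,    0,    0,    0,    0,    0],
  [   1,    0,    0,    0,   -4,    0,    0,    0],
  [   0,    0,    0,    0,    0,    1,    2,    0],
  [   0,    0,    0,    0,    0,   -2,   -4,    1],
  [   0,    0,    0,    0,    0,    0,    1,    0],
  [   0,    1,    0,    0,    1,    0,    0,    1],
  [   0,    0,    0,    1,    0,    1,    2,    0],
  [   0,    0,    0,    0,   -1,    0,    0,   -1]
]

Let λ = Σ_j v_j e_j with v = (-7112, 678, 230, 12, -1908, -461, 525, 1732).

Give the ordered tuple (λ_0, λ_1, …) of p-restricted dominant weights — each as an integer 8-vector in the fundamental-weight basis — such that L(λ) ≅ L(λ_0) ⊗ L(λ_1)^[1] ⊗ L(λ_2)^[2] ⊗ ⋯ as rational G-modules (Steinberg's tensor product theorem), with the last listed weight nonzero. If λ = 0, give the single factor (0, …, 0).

Change of basis e → ω: c = M·v where v = (-7112, 678, 230, 12, -1908, -461, 525, 1732):
  c_1 = 0*-7112 + 0*678 + 1*230 + 0*12 + 0*-1908 + 0*-461 + 0*525 + 0*1732 = 230
  c_2 = 1*-7112 + 0*678 + 0*230 + 0*12 + -4*-1908 + 0*-461 + 0*525 + 0*1732 = 520
  c_3 = 0*-7112 + 0*678 + 0*230 + 0*12 + 0*-1908 + 1*-461 + 2*525 + 0*1732 = 589
  c_4 = 0*-7112 + 0*678 + 0*230 + 0*12 + 0*-1908 + -2*-461 + -4*525 + 1*1732 = 554
  c_5 = 0*-7112 + 0*678 + 0*230 + 0*12 + 0*-1908 + 0*-461 + 1*525 + 0*1732 = 525
  c_6 = 0*-7112 + 1*678 + 0*230 + 0*12 + 1*-1908 + 0*-461 + 0*525 + 1*1732 = 502
  c_7 = 0*-7112 + 0*678 + 0*230 + 1*12 + 0*-1908 + 1*-461 + 2*525 + 0*1732 = 601
  c_8 = 0*-7112 + 0*678 + 0*230 + 0*12 + -1*-1908 + 0*-461 + 0*525 + -1*1732 = 176
p = 5; digits c_i = Σ_j d_{ij}·5^j, 0 ≤ d_{ij} < 5:
  c_1 = 230 = 0·5^0 + 1·5^1 + 4·5^2 + 1·5^3
  c_2 = 520 = 0·5^0 + 4·5^1 + 0·5^2 + 4·5^3
  c_3 = 589 = 4·5^0 + 2·5^1 + 3·5^2 + 4·5^3
  c_4 = 554 = 4·5^0 + 0·5^1 + 2·5^2 + 4·5^3
  c_5 = 525 = 0·5^0 + 0·5^1 + 1·5^2 + 4·5^3
  c_6 = 502 = 2·5^0 + 0·5^1 + 0·5^2 + 4·5^3
  c_7 = 601 = 1·5^0 + 0·5^1 + 4·5^2 + 4·5^3
  c_8 = 176 = 1·5^0 + 0·5^1 + 2·5^2 + 1·5^3
λ_0 = (0, 0, 4, 4, 0, 2, 1, 1)
λ_1 = (1, 4, 2, 0, 0, 0, 0, 0)
λ_2 = (4, 0, 3, 2, 1, 0, 4, 2)
λ_3 = (1, 4, 4, 4, 4, 4, 4, 1)

((0, 0, 4, 4, 0, 2, 1, 1), (1, 4, 2, 0, 0, 0, 0, 0), (4, 0, 3, 2, 1, 0, 4, 2), (1, 4, 4, 4, 4, 4, 4, 1))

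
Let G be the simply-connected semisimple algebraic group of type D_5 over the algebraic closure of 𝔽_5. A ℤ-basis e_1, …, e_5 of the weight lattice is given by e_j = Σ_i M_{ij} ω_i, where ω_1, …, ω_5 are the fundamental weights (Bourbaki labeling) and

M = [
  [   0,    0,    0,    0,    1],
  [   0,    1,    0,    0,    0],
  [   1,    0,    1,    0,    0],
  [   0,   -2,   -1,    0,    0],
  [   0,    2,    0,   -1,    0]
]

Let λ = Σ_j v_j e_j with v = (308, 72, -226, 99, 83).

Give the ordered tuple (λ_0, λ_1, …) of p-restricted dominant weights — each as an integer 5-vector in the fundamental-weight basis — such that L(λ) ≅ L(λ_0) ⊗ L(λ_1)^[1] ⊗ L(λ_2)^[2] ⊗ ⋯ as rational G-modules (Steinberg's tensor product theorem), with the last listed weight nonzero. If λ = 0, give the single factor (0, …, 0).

((3, 2, 2, 2, 0), (1, 4, 1, 1, 4), (3, 2, 3, 3, 1))

In the fundamental-weight basis, λ has coordinates c = M·v (v = (308, 72, -226, 99, 83)):
  c_1 = (0)·(308) + (0)·(72) + (0)·(-226) + (0)·(99) + (1)·(83) = 83
  c_2 = (0)·(308) + (1)·(72) + (0)·(-226) + (0)·(99) + (0)·(83) = 72
  c_3 = (1)·(308) + (0)·(72) + (1)·(-226) + (0)·(99) + (0)·(83) = 82
  c_4 = (0)·(308) + (-2)·(72) + (-1)·(-226) + (0)·(99) + (0)·(83) = 82
  c_5 = (0)·(308) + (2)·(72) + (0)·(-226) + (-1)·(99) + (0)·(83) = 45
Writing each c_i in base p = 5:
  c_1 = 83 = 3·5^0 + 1·5^1 + 3·5^2
  c_2 = 72 = 2·5^0 + 4·5^1 + 2·5^2
  c_3 = 82 = 2·5^0 + 1·5^1 + 3·5^2
  c_4 = 82 = 2·5^0 + 1·5^1 + 3·5^2
  c_5 = 45 = 0·5^0 + 4·5^1 + 1·5^2
p-restricted factor λ_0 = (3, 2, 2, 2, 0)
p-restricted factor λ_1 = (1, 4, 1, 1, 4)
p-restricted factor λ_2 = (3, 2, 3, 3, 1)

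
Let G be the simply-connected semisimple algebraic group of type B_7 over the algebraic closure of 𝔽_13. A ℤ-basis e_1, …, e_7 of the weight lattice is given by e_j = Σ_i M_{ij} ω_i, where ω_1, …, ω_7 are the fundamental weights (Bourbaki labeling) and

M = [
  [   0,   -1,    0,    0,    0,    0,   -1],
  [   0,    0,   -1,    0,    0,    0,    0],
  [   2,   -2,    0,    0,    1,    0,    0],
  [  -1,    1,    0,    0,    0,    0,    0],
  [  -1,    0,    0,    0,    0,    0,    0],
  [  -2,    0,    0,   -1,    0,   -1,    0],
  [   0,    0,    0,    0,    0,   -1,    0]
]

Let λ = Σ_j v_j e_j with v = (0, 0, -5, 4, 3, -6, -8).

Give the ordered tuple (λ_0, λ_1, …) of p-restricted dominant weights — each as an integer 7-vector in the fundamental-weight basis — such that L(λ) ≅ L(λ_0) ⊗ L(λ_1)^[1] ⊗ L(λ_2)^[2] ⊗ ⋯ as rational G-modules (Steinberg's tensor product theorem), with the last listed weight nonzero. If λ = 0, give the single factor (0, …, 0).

((8, 5, 3, 0, 0, 2, 6),)

Converting to the ω-basis (c_i = row i of M dotted with v = (0, 0, -5, 4, 3, -6, -8)):
  c_1 = 0*0 + -1*0 + 0*-5 + 0*4 + 0*3 + 0*-6 + -1*-8 = 8
  c_2 = 0*0 + 0*0 + -1*-5 + 0*4 + 0*3 + 0*-6 + 0*-8 = 5
  c_3 = 2*0 + -2*0 + 0*-5 + 0*4 + 1*3 + 0*-6 + 0*-8 = 3
  c_4 = -1*0 + 1*0 + 0*-5 + 0*4 + 0*3 + 0*-6 + 0*-8 = 0
  c_5 = -1*0 + 0*0 + 0*-5 + 0*4 + 0*3 + 0*-6 + 0*-8 = 0
  c_6 = -2*0 + 0*0 + 0*-5 + -1*4 + 0*3 + -1*-6 + 0*-8 = 2
  c_7 = 0*0 + 0*0 + 0*-5 + 0*4 + 0*3 + -1*-6 + 0*-8 = 6
p = 13; digits c_i = Σ_j d_{ij}·13^j, 0 ≤ d_{ij} < 13:
  c_1 = 8 = 8·13^0
  c_2 = 5 = 5·13^0
  c_3 = 3 = 3·13^0
  c_4 = 0
  c_5 = 0
  c_6 = 2 = 2·13^0
  c_7 = 6 = 6·13^0
Factor λ_0 = (8, 5, 3, 0, 0, 2, 6)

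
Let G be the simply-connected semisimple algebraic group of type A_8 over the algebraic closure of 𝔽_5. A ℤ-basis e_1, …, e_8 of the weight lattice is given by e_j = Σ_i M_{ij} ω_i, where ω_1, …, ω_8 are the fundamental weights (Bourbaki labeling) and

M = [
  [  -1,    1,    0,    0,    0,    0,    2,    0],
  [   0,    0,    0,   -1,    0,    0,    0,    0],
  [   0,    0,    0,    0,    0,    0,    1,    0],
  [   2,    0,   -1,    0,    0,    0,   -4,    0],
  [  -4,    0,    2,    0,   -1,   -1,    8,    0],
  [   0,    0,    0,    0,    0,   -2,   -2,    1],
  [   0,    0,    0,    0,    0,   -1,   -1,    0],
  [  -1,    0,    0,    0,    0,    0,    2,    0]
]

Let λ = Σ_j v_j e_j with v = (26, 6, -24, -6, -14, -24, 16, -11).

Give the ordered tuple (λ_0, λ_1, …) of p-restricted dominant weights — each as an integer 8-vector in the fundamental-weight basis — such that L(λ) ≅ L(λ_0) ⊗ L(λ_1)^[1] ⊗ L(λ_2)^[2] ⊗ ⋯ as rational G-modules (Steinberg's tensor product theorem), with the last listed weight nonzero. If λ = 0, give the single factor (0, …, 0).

Converting to the ω-basis (c_i = row i of M dotted with v = (26, 6, -24, -6, -14, -24, 16, -11)):
  c_1 = -1*26 + 1*6 + 0*-24 + 0*-6 + 0*-14 + 0*-24 + 2*16 + 0*-11 = 12
  c_2 = 0*26 + 0*6 + 0*-24 + -1*-6 + 0*-14 + 0*-24 + 0*16 + 0*-11 = 6
  c_3 = 0*26 + 0*6 + 0*-24 + 0*-6 + 0*-14 + 0*-24 + 1*16 + 0*-11 = 16
  c_4 = 2*26 + 0*6 + -1*-24 + 0*-6 + 0*-14 + 0*-24 + -4*16 + 0*-11 = 12
  c_5 = -4*26 + 0*6 + 2*-24 + 0*-6 + -1*-14 + -1*-24 + 8*16 + 0*-11 = 14
  c_6 = 0*26 + 0*6 + 0*-24 + 0*-6 + 0*-14 + -2*-24 + -2*16 + 1*-11 = 5
  c_7 = 0*26 + 0*6 + 0*-24 + 0*-6 + 0*-14 + -1*-24 + -1*16 + 0*-11 = 8
  c_8 = -1*26 + 0*6 + 0*-24 + 0*-6 + 0*-14 + 0*-24 + 2*16 + 0*-11 = 6
Base-5 expansion of each c_i:
  c_1 = 12 = 2·5^0 + 2·5^1
  c_2 = 6 = 1·5^0 + 1·5^1
  c_3 = 16 = 1·5^0 + 3·5^1
  c_4 = 12 = 2·5^0 + 2·5^1
  c_5 = 14 = 4·5^0 + 2·5^1
  c_6 = 5 = 0·5^0 + 1·5^1
  c_7 = 8 = 3·5^0 + 1·5^1
  c_8 = 6 = 1·5^0 + 1·5^1
Factor λ_0 = (2, 1, 1, 2, 4, 0, 3, 1)
Factor λ_1 = (2, 1, 3, 2, 2, 1, 1, 1)

((2, 1, 1, 2, 4, 0, 3, 1), (2, 1, 3, 2, 2, 1, 1, 1))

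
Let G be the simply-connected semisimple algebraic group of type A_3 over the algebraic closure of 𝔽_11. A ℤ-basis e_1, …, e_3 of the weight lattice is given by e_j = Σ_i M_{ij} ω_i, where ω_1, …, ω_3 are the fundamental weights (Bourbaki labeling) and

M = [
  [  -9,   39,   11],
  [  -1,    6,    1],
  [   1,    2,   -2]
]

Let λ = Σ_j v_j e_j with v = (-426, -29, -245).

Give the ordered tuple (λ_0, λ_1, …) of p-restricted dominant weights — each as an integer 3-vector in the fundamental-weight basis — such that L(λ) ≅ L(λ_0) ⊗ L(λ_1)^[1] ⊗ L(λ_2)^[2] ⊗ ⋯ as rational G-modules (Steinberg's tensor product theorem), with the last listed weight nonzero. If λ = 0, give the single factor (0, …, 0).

In the fundamental-weight basis, λ has coordinates c = M·v (v = (-426, -29, -245)):
  c_1 = (-9)·(-426) + (39)·(-29) + (11)·(-245) = 8
  c_2 = (-1)·(-426) + (6)·(-29) + (1)·(-245) = 7
  c_3 = (1)·(-426) + (2)·(-29) + (-2)·(-245) = 6
p = 11; digits c_i = Σ_j d_{ij}·11^j, 0 ≤ d_{ij} < 11:
  c_1 = 8 = 8·11^0
  c_2 = 7 = 7·11^0
  c_3 = 6 = 6·11^0
λ_0 = (8, 7, 6)

((8, 7, 6),)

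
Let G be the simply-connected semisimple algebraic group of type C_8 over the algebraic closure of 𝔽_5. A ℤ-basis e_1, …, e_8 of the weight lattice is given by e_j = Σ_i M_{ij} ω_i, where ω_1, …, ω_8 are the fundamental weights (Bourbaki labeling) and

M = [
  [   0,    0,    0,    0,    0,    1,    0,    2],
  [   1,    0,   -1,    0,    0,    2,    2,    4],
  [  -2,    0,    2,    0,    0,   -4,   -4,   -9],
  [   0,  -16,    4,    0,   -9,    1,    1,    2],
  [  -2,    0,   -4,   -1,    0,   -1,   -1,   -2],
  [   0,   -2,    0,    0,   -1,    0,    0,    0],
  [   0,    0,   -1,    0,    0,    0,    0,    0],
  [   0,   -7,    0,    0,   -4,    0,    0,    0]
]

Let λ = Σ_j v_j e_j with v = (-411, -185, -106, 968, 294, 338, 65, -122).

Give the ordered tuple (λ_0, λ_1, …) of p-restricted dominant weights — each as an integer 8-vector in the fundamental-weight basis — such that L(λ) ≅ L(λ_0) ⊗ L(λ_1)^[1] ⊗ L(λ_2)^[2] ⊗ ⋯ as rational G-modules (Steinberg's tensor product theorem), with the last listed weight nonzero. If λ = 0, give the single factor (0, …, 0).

((4, 3, 1, 4, 4, 1, 1, 4), (3, 2, 4, 4, 3, 0, 1, 3), (3, 0, 3, 1, 4, 3, 4, 4))

Compute c_i = Σ_j M_{ij} v_j with v = (-411, -185, -106, 968, 294, 338, 65, -122):
  c_1 = (0)·(-411) + (0)·(-185) + (0)·(-106) + (0)·(968) + (0)·(294) + (1)·(338) + (0)·(65) + (2)·(-122) = 94
  c_2 = (1)·(-411) + (0)·(-185) + (-1)·(-106) + (0)·(968) + (0)·(294) + (2)·(338) + (2)·(65) + (4)·(-122) = 13
  c_3 = (-2)·(-411) + (0)·(-185) + (2)·(-106) + (0)·(968) + (0)·(294) + (-4)·(338) + (-4)·(65) + (-9)·(-122) = 96
  c_4 = (0)·(-411) + (-16)·(-185) + (4)·(-106) + (0)·(968) + (-9)·(294) + (1)·(338) + (1)·(65) + (2)·(-122) = 49
  c_5 = (-2)·(-411) + (0)·(-185) + (-4)·(-106) + (-1)·(968) + (0)·(294) + (-1)·(338) + (-1)·(65) + (-2)·(-122) = 119
  c_6 = (0)·(-411) + (-2)·(-185) + (0)·(-106) + (0)·(968) + (-1)·(294) + (0)·(338) + (0)·(65) + (0)·(-122) = 76
  c_7 = (0)·(-411) + (0)·(-185) + (-1)·(-106) + (0)·(968) + (0)·(294) + (0)·(338) + (0)·(65) + (0)·(-122) = 106
  c_8 = (0)·(-411) + (-7)·(-185) + (0)·(-106) + (0)·(968) + (-4)·(294) + (0)·(338) + (0)·(65) + (0)·(-122) = 119
p = 5; digits c_i = Σ_j d_{ij}·5^j, 0 ≤ d_{ij} < 5:
  c_1 = 94 = 4·5^0 + 3·5^1 + 3·5^2
  c_2 = 13 = 3·5^0 + 2·5^1
  c_3 = 96 = 1·5^0 + 4·5^1 + 3·5^2
  c_4 = 49 = 4·5^0 + 4·5^1 + 1·5^2
  c_5 = 119 = 4·5^0 + 3·5^1 + 4·5^2
  c_6 = 76 = 1·5^0 + 0·5^1 + 3·5^2
  c_7 = 106 = 1·5^0 + 1·5^1 + 4·5^2
  c_8 = 119 = 4·5^0 + 3·5^1 + 4·5^2
Factor λ_0 = (4, 3, 1, 4, 4, 1, 1, 4)
Factor λ_1 = (3, 2, 4, 4, 3, 0, 1, 3)
Factor λ_2 = (3, 0, 3, 1, 4, 3, 4, 4)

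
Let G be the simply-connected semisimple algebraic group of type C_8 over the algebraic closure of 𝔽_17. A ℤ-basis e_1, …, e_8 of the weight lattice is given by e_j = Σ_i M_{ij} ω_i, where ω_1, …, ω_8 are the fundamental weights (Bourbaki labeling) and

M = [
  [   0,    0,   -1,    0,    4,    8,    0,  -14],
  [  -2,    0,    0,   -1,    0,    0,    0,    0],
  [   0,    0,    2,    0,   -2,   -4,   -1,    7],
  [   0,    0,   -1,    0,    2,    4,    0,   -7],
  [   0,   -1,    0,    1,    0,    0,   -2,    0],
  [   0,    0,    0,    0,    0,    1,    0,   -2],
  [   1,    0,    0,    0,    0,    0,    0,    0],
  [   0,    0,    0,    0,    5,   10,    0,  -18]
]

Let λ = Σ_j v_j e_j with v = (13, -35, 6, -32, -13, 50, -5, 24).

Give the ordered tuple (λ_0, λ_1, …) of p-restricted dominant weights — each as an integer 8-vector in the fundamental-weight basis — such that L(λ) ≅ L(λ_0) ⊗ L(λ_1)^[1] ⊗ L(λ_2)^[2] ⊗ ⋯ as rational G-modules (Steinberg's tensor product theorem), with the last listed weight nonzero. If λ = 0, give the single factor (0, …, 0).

Converting to the ω-basis (c_i = row i of M dotted with v = (13, -35, 6, -32, -13, 50, -5, 24)):
  c_1 = (0)·(13) + (0)·(-35) + (-1)·(6) + (0)·(-32) + (4)·(-13) + (8)·(50) + (0)·(-5) + (-14)·(24) = 6
  c_2 = (-2)·(13) + (0)·(-35) + (0)·(6) + (-1)·(-32) + (0)·(-13) + (0)·(50) + (0)·(-5) + (0)·(24) = 6
  c_3 = (0)·(13) + (0)·(-35) + (2)·(6) + (0)·(-32) + (-2)·(-13) + (-4)·(50) + (-1)·(-5) + (7)·(24) = 11
  c_4 = (0)·(13) + (0)·(-35) + (-1)·(6) + (0)·(-32) + (2)·(-13) + (4)·(50) + (0)·(-5) + (-7)·(24) = 0
  c_5 = (0)·(13) + (-1)·(-35) + (0)·(6) + (1)·(-32) + (0)·(-13) + (0)·(50) + (-2)·(-5) + (0)·(24) = 13
  c_6 = (0)·(13) + (0)·(-35) + (0)·(6) + (0)·(-32) + (0)·(-13) + (1)·(50) + (0)·(-5) + (-2)·(24) = 2
  c_7 = (1)·(13) + (0)·(-35) + (0)·(6) + (0)·(-32) + (0)·(-13) + (0)·(50) + (0)·(-5) + (0)·(24) = 13
  c_8 = (0)·(13) + (0)·(-35) + (0)·(6) + (0)·(-32) + (5)·(-13) + (10)·(50) + (0)·(-5) + (-18)·(24) = 3
Expand coordinatewise in base 17:
  c_1 = 6 = 6·17^0
  c_2 = 6 = 6·17^0
  c_3 = 11 = 11·17^0
  c_4 = 0
  c_5 = 13 = 13·17^0
  c_6 = 2 = 2·17^0
  c_7 = 13 = 13·17^0
  c_8 = 3 = 3·17^0
λ_0 = (6, 6, 11, 0, 13, 2, 13, 3)

((6, 6, 11, 0, 13, 2, 13, 3),)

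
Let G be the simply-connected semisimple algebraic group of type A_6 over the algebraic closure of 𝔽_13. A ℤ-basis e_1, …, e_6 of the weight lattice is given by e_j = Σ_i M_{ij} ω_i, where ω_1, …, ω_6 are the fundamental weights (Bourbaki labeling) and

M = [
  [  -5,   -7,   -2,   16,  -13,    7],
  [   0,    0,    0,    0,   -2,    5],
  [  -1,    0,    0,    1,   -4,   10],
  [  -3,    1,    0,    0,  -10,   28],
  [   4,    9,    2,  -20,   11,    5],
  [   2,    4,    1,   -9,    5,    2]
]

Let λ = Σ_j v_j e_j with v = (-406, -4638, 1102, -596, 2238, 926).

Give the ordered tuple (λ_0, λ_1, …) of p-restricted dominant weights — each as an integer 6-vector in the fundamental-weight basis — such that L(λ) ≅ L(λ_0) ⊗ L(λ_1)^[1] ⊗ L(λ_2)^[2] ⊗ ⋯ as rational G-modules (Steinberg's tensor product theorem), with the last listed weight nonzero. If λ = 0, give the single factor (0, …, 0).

((1, 11, 1, 11, 6, 1), (11, 11, 9, 9, 0, 11))

In the fundamental-weight basis, λ has coordinates c = M·v (v = (-406, -4638, 1102, -596, 2238, 926)):
  c_1 = (-5)·(-406) + (-7)·(-4638) + (-2)·(1102) + (16)·(-596) + (-13)·(2238) + 7·926 = 144
  c_2 = (0)·(-406) + (0)·(-4638) + 0·1102 + (0)·(-596) + (-2)·(2238) + 5·926 = 154
  c_3 = (-1)·(-406) + (0)·(-4638) + 0·1102 + (1)·(-596) + (-4)·(2238) + 10·926 = 118
  c_4 = (-3)·(-406) + (1)·(-4638) + 0·1102 + (0)·(-596) + (-10)·(2238) + 28·926 = 128
  c_5 = (4)·(-406) + (9)·(-4638) + 2·1102 + (-20)·(-596) + 11·2238 + 5·926 = 6
  c_6 = (2)·(-406) + (4)·(-4638) + 1·1102 + (-9)·(-596) + 5·2238 + 2·926 = 144
Base-13 expansion of each c_i:
  c_1 = 144 = 1·13^0 + 11·13^1
  c_2 = 154 = 11·13^0 + 11·13^1
  c_3 = 118 = 1·13^0 + 9·13^1
  c_4 = 128 = 11·13^0 + 9·13^1
  c_5 = 6 = 6·13^0
  c_6 = 144 = 1·13^0 + 11·13^1
λ_0 = (1, 11, 1, 11, 6, 1)
λ_1 = (11, 11, 9, 9, 0, 11)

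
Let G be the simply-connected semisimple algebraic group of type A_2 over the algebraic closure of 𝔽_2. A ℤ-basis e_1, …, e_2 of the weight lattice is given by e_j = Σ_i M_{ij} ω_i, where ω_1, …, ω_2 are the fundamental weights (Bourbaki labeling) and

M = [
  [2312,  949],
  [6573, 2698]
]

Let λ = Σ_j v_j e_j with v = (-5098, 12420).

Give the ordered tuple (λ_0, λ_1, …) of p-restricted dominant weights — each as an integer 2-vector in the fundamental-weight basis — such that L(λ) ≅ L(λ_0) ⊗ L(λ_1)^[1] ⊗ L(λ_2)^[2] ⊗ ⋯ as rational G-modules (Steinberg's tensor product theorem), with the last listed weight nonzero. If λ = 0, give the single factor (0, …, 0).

Change of basis e → ω: c = M·v where v = (-5098, 12420):
  c_1 = (2312)·(-5098) + (949)·(12420) = 4
  c_2 = (6573)·(-5098) + (2698)·(12420) = 6
Expand coordinatewise in base 2:
  c_1 = 4 = 0·2^0 + 0·2^1 + 1·2^2
  c_2 = 6 = 0·2^0 + 1·2^1 + 1·2^2
λ_0 = (0, 0)
λ_1 = (0, 1)
λ_2 = (1, 1)

((0, 0), (0, 1), (1, 1))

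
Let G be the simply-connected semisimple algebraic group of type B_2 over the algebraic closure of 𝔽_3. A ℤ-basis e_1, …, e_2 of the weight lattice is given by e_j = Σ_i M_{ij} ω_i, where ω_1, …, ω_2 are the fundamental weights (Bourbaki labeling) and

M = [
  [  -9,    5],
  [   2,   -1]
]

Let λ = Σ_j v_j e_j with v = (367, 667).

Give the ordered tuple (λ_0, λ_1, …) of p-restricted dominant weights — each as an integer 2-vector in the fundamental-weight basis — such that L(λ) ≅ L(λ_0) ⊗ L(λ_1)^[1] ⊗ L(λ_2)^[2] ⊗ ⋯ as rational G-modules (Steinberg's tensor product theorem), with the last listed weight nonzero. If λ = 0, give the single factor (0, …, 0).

Converting to the ω-basis (c_i = row i of M dotted with v = (367, 667)):
  c_1 = -9*367 + 5*667 = 32
  c_2 = 2*367 + -1*667 = 67
Writing each c_i in base p = 3:
  c_1 = 32 = 2·3^0 + 1·3^1 + 0·3^2 + 1·3^3
  c_2 = 67 = 1·3^0 + 1·3^1 + 1·3^2 + 2·3^3
λ_0 = (2, 1)
λ_1 = (1, 1)
λ_2 = (0, 1)
λ_3 = (1, 2)

((2, 1), (1, 1), (0, 1), (1, 2))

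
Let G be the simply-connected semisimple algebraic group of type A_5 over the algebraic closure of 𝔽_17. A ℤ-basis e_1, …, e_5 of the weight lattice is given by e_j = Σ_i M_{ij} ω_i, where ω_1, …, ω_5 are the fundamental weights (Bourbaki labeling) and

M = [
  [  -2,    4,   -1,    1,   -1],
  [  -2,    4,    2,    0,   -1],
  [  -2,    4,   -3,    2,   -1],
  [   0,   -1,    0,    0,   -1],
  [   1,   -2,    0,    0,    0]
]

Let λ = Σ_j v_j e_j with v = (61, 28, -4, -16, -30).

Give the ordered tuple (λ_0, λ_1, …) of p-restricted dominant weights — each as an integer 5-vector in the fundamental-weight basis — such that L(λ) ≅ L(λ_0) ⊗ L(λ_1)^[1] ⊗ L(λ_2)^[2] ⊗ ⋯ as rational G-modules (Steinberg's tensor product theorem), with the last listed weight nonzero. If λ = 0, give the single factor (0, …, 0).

((8, 12, 0, 2, 5),)

In the fundamental-weight basis, λ has coordinates c = M·v (v = (61, 28, -4, -16, -30)):
  c_1 = (-2)·(61) + (4)·(28) + (-1)·(-4) + (1)·(-16) + (-1)·(-30) = 8
  c_2 = (-2)·(61) + (4)·(28) + (2)·(-4) + (0)·(-16) + (-1)·(-30) = 12
  c_3 = (-2)·(61) + (4)·(28) + (-3)·(-4) + (2)·(-16) + (-1)·(-30) = 0
  c_4 = (0)·(61) + (-1)·(28) + (0)·(-4) + (0)·(-16) + (-1)·(-30) = 2
  c_5 = (1)·(61) + (-2)·(28) + (0)·(-4) + (0)·(-16) + (0)·(-30) = 5
Base-17 expansion of each c_i:
  c_1 = 8 = 8·17^0
  c_2 = 12 = 12·17^0
  c_3 = 0
  c_4 = 2 = 2·17^0
  c_5 = 5 = 5·17^0
Factor λ_0 = (8, 12, 0, 2, 5)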